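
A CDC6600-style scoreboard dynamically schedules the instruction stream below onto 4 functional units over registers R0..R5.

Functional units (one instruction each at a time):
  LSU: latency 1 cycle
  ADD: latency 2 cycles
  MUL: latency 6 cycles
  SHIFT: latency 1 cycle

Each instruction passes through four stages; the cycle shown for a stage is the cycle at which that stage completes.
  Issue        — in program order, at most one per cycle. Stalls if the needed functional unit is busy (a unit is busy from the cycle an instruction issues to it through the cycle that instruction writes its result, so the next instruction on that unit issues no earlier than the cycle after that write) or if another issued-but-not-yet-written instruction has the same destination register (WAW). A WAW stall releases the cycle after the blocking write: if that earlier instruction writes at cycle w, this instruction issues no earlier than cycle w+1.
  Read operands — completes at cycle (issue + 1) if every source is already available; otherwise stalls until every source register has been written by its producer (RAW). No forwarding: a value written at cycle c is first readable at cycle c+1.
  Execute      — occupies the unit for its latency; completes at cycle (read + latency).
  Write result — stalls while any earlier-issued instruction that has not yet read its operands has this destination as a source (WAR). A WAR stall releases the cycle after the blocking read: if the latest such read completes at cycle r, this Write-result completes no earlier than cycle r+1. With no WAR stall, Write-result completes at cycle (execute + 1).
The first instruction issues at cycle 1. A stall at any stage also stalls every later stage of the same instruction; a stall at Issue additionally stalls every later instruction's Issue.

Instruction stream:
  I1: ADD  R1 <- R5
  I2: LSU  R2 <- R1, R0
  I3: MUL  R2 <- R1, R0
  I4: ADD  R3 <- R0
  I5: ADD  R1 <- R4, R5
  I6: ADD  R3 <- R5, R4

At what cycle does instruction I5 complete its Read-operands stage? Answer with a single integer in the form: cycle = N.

t=1  I1→ADD
t=2  I1 RO; I2→LSU
t=4  I1 EX
t=5  I1 WR R1
t=6  I2 RO
t=7  I2 EX
t=8  I2 WR R2
t=9  I3→MUL
t=10  I3 RO; I4→ADD
t=11  I4 RO
t=13  I4 EX
t=14  I4 WR R3
t=15  I5→ADD
t=16  I3 EX; I5 RO
t=17  I3 WR R2
t=18  I5 EX
t=19  I5 WR R1
t=20  I6→ADD
t=21  I6 RO
t=23  I6 EX
t=24  I6 WR R3

cycle = 16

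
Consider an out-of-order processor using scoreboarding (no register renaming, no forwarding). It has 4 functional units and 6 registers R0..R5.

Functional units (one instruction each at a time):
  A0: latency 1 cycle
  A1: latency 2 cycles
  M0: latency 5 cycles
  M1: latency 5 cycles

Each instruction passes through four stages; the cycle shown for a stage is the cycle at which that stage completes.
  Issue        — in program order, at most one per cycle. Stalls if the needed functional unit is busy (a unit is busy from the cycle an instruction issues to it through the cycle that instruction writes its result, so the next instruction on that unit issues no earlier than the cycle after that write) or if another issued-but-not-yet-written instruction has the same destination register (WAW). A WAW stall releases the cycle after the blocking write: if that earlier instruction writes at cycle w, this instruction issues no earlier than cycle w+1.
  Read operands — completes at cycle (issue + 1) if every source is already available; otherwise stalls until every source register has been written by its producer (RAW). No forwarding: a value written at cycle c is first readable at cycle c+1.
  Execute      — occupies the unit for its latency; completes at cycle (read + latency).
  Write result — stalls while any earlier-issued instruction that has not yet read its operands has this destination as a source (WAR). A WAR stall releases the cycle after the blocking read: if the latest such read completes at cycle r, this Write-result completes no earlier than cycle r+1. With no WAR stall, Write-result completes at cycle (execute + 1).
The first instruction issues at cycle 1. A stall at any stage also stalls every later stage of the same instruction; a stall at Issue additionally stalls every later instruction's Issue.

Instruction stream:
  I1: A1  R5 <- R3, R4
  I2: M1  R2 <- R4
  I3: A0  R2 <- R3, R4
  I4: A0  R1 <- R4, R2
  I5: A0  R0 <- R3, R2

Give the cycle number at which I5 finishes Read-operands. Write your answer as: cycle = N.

[I1] 1/2/4/5
[I2] 2/3/8/9
[I3] 10/11/12/13  (WAW R2: wait I2 write@9)
[I4] 14/15/16/17  (struct: A0 busy until I3 writes@13)
[I5] 18/19/20/21  (struct: A0 busy until I4 writes@17)

cycle = 19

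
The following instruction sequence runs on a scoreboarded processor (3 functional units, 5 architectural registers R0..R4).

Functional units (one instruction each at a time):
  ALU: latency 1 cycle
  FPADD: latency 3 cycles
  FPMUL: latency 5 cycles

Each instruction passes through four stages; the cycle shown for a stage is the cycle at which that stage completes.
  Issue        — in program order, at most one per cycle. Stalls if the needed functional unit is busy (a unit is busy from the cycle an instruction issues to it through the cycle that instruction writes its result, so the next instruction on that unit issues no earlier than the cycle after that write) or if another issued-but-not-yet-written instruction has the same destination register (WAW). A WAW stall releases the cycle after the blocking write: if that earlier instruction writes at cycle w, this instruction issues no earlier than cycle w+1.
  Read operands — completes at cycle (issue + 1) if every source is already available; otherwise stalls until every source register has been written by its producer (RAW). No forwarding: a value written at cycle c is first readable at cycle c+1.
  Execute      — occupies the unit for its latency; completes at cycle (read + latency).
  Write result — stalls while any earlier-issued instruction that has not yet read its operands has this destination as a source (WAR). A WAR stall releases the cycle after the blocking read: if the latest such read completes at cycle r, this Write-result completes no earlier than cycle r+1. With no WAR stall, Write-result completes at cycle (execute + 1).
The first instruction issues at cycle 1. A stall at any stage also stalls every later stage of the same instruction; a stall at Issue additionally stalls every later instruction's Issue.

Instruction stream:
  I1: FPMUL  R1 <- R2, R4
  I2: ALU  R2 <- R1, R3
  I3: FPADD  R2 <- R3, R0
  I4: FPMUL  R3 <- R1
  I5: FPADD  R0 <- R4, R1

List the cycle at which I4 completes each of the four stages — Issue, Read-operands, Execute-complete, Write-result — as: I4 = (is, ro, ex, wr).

I4 = (13, 14, 19, 20)

c1: I1 dispatched to FPMUL
c2: I1 operands ready; I2 dispatched to ALU
c7: I1 complete
c8: R1←I1
c9: I2 operands ready
c10: I2 complete
c11: R2←I2
c12: I3 dispatched to FPADD
c13: I3 operands ready; I4 dispatched to FPMUL
c14: I4 operands ready
c16: I3 complete
c17: R2←I3
c18: I5 dispatched to FPADD
c19: I4 complete; I5 operands ready
c20: R3←I4
c22: I5 complete
c23: R0←I5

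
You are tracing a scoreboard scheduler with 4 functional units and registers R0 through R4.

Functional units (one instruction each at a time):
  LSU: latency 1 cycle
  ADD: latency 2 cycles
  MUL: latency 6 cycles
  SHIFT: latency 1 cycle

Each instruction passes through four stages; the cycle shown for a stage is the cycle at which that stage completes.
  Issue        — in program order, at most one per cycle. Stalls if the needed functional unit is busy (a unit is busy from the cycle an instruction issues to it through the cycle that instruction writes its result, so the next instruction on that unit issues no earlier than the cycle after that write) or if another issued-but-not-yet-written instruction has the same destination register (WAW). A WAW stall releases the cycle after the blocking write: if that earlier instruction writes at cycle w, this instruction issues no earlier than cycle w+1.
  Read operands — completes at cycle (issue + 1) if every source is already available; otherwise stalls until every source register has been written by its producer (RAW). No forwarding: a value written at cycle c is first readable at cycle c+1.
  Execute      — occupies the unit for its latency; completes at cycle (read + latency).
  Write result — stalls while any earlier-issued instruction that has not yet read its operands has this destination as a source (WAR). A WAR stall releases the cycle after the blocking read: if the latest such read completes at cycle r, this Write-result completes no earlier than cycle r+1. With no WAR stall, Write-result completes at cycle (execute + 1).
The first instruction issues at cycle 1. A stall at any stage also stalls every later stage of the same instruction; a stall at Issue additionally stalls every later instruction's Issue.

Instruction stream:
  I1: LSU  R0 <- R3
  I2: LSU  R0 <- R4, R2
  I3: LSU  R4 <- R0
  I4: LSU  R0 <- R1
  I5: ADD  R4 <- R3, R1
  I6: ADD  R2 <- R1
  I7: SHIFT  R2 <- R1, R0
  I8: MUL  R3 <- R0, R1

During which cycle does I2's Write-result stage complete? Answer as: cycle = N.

I1: IS=1 RO=2 EX=3 WR=4
I2: IS=5 RO=6 EX=7 WR=8  [struct: LSU busy until I1 writes@4]
I3: IS=9 RO=10 EX=11 WR=12  [struct: LSU busy until I2 writes@8]
I4: IS=13 RO=14 EX=15 WR=16  [struct: LSU busy until I3 writes@12]
I5: IS=14 RO=15 EX=17 WR=18
I6: IS=19 RO=20 EX=22 WR=23  [struct: ADD busy until I5 writes@18]
I7: IS=24 RO=25 EX=26 WR=27  [WAW R2: wait I6 write@23]
I8: IS=25 RO=26 EX=32 WR=33

cycle = 8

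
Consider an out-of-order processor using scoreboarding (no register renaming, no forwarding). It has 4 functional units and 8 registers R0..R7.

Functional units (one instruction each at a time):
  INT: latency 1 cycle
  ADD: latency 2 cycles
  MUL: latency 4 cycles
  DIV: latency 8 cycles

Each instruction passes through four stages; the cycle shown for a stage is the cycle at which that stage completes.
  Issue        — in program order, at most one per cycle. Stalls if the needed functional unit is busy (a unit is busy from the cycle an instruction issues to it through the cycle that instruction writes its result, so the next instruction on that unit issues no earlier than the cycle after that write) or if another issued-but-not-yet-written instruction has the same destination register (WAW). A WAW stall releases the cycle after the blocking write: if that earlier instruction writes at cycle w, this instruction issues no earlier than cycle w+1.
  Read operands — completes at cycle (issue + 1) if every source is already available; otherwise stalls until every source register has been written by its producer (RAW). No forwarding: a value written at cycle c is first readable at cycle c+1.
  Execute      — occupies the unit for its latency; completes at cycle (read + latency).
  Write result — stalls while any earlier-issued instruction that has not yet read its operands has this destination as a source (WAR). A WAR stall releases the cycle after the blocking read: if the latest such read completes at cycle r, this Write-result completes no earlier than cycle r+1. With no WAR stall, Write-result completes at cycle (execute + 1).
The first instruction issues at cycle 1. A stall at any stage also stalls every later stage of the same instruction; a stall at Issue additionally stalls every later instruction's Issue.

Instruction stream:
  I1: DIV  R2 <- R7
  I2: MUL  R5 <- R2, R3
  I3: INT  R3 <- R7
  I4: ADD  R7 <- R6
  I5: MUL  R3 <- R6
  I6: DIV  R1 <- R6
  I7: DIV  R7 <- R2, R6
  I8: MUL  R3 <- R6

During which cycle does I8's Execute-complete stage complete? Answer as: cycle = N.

I1 -> (1, 2, 10, 11)
I2 -> (2, 12, 16, 17)  // RAW R2: wait I1 write@11
I3 -> (3, 4, 5, 13)  // WAR R3: wait I2 read@12
I4 -> (4, 5, 7, 8)
I5 -> (18, 19, 23, 24)  // struct: MUL busy until I2 writes@17
I6 -> (19, 20, 28, 29)
I7 -> (30, 31, 39, 40)  // struct: DIV busy until I6 writes@29
I8 -> (31, 32, 36, 37)

cycle = 36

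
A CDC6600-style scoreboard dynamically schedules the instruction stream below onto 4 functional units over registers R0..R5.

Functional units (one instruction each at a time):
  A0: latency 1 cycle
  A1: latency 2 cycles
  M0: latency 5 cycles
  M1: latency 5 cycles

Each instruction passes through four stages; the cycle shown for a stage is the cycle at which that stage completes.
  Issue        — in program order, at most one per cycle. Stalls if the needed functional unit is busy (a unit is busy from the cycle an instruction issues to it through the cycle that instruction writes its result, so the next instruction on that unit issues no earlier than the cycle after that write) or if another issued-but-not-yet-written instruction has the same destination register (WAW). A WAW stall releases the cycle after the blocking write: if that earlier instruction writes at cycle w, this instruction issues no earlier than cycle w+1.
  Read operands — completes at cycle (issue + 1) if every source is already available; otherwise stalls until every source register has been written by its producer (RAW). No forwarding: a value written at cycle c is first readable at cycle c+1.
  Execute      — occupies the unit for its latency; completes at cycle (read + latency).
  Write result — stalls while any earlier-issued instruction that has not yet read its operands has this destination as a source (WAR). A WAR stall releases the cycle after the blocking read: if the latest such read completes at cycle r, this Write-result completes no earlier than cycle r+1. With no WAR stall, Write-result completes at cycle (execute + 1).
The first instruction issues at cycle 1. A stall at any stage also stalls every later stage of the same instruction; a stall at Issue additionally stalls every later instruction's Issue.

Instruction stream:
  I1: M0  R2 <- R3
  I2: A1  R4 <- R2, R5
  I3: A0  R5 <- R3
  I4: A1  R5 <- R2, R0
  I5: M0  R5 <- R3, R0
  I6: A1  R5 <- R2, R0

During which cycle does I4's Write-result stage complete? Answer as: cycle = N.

[1] I1 issues→M0
[2] I1 reads; I2 issues→A1
[3] I3 issues→A0
[4] I3 reads
[5] I3 exec-done
[7] I1 exec-done
[8] I1 writes R2
[9] I2 reads
[10] I3 writes R5
[11] I2 exec-done
[12] I2 writes R4
[13] I4 issues→A1
[14] I4 reads
[16] I4 exec-done
[17] I4 writes R5
[18] I5 issues→M0
[19] I5 reads
[24] I5 exec-done
[25] I5 writes R5
[26] I6 issues→A1
[27] I6 reads
[29] I6 exec-done
[30] I6 writes R5

cycle = 17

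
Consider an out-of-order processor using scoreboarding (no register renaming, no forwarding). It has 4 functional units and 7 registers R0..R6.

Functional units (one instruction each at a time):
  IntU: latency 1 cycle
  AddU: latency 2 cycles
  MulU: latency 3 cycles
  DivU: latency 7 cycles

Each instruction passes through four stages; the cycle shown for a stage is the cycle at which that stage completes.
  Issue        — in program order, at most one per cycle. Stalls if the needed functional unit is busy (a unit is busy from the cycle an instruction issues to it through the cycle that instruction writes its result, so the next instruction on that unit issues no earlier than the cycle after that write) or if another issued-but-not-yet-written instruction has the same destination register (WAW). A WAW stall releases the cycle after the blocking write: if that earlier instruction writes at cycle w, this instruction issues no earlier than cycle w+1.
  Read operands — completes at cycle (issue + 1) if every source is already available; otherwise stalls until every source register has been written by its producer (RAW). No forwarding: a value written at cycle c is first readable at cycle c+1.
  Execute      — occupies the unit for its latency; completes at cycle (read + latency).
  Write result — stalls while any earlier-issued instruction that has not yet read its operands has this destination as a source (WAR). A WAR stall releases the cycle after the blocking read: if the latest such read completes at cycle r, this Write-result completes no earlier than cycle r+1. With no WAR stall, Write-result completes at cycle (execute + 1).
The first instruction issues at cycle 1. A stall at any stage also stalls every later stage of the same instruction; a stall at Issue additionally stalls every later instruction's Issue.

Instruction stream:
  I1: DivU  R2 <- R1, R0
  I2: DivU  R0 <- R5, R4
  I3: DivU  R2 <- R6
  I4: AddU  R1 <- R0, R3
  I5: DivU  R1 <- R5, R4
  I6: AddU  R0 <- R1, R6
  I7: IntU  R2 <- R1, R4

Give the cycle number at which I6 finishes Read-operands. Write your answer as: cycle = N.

cycle = 41

t=1  I1 dispatched to DivU
t=2  I1 operands ready
t=9  I1 complete
t=10  R2←I1
t=11  I2 dispatched to DivU
t=12  I2 operands ready
t=19  I2 complete
t=20  R0←I2
t=21  I3 dispatched to DivU
t=22  I3 operands ready | I4 dispatched to AddU
t=23  I4 operands ready
t=25  I4 complete
t=26  R1←I4
t=29  I3 complete
t=30  R2←I3
t=31  I5 dispatched to DivU
t=32  I5 operands ready | I6 dispatched to AddU
t=33  I7 dispatched to IntU
t=39  I5 complete
t=40  R1←I5
t=41  I6 operands ready | I7 operands ready
t=42  I7 complete
t=43  I6 complete | R2←I7
t=44  R0←I6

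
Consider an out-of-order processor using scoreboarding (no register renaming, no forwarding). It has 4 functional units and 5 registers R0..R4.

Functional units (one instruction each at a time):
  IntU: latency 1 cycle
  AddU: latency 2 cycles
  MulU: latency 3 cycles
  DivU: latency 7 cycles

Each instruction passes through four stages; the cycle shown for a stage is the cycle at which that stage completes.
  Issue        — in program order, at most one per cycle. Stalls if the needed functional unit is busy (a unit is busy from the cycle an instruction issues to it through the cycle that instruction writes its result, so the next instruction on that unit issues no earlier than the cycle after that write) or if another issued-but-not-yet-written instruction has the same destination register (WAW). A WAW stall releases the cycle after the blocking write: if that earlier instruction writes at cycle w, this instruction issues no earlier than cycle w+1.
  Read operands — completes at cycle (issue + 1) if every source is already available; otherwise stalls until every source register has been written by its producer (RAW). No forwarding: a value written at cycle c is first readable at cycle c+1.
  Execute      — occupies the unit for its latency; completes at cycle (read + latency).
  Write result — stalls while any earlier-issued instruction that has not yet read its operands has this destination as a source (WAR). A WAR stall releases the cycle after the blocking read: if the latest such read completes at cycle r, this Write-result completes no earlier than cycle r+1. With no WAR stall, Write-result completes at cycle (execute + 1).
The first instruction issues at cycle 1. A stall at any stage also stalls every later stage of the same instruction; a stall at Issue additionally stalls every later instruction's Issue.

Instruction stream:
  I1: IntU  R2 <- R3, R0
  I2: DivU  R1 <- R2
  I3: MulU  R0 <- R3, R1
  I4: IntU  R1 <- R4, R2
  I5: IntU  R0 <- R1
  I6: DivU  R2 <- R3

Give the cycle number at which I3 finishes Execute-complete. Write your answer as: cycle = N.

cycle 1: I1 dispatched to IntU
cycle 2: I1 operands ready, I2 dispatched to DivU
cycle 3: I1 complete, I3 dispatched to MulU
cycle 4: R2←I1
cycle 5: I2 operands ready
cycle 12: I2 complete
cycle 13: R1←I2
cycle 14: I3 operands ready, I4 dispatched to IntU
cycle 15: I4 operands ready
cycle 16: I4 complete
cycle 17: I3 complete, R1←I4
cycle 18: R0←I3
cycle 19: I5 dispatched to IntU
cycle 20: I5 operands ready, I6 dispatched to DivU
cycle 21: I5 complete, I6 operands ready
cycle 22: R0←I5
cycle 28: I6 complete
cycle 29: R2←I6

cycle = 17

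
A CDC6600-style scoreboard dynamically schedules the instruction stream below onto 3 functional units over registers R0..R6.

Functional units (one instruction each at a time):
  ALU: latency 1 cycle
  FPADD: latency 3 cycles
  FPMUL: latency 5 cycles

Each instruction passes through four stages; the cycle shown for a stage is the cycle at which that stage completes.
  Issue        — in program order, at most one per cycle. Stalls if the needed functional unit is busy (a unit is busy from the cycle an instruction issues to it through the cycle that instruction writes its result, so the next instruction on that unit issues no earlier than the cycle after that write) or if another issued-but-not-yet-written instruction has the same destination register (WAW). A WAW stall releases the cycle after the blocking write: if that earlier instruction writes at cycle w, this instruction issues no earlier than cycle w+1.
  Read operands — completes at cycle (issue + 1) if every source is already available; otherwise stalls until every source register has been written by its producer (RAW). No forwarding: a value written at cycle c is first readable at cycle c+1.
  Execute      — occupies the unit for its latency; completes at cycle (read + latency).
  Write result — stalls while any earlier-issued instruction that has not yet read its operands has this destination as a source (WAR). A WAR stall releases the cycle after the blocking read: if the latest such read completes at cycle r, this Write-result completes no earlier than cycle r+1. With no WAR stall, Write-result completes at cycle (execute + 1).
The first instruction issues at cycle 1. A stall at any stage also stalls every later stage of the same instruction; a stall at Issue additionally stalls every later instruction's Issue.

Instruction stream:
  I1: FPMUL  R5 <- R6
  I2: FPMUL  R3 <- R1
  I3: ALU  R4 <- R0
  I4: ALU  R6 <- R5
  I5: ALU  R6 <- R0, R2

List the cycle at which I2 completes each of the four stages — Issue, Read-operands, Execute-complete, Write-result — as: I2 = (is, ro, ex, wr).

  I1 | 1 | 2 | 7 | 8
  I2 | 9 | 10 | 15 | 16   struct: FPMUL busy until I1 writes@8
  I3 | 10 | 11 | 12 | 13
  I4 | 14 | 15 | 16 | 17   struct: ALU busy until I3 writes@13
  I5 | 18 | 19 | 20 | 21   struct: ALU busy until I4 writes@17

I2 = (9, 10, 15, 16)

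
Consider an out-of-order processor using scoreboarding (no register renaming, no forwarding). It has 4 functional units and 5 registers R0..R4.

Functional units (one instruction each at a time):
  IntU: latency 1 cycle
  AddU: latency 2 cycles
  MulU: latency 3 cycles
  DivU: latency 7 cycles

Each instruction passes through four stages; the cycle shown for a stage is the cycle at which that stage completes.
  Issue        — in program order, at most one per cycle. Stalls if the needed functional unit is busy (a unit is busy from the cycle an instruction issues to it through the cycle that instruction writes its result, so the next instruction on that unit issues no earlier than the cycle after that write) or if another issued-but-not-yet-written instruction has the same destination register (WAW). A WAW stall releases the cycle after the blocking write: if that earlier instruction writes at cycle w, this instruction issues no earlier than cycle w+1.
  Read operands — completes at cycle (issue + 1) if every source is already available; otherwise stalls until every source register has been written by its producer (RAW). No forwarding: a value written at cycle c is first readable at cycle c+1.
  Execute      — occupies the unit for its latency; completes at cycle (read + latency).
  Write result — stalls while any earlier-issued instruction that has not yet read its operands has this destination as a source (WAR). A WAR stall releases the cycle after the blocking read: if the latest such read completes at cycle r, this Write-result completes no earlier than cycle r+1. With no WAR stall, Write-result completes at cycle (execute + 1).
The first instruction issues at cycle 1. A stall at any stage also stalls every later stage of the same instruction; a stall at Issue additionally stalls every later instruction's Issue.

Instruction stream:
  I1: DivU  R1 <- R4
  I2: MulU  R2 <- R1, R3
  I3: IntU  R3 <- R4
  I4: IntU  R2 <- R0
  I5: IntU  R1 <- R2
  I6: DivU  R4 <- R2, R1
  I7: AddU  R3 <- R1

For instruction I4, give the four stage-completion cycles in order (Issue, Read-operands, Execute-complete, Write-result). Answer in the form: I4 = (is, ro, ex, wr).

  I1 | 1 | 2 | 9 | 10
  I2 | 2 | 11 | 14 | 15   RAW R1: wait I1 write@10
  I3 | 3 | 4 | 5 | 12   WAR R3: wait I2 read@11
  I4 | 16 | 17 | 18 | 19   WAW R2: wait I2 write@15
  I5 | 20 | 21 | 22 | 23   struct: IntU busy until I4 writes@19
  I6 | 21 | 24 | 31 | 32   RAW R1: wait I5 write@23
  I7 | 22 | 24 | 26 | 27   RAW R1: wait I5 write@23

I4 = (16, 17, 18, 19)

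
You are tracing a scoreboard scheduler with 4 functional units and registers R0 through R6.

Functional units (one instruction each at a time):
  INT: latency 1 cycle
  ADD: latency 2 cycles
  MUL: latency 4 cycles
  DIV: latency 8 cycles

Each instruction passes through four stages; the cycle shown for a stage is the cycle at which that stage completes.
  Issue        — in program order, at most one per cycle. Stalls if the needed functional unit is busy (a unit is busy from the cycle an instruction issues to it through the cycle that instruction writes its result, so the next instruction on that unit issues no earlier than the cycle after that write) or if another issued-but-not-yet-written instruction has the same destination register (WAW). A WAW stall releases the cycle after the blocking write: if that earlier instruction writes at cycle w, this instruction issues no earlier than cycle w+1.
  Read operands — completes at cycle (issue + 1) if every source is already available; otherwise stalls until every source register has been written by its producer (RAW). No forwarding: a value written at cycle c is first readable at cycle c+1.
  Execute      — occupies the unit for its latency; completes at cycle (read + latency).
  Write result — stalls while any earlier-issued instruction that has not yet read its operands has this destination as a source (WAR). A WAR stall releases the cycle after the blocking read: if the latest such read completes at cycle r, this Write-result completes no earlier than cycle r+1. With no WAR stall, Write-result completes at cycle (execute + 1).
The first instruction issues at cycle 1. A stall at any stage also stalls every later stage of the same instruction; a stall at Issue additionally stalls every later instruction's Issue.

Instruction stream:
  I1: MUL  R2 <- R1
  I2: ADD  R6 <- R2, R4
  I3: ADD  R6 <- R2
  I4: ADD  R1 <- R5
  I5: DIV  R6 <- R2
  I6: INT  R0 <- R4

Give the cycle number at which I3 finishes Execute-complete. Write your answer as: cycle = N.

cycle = 15

I1  is:1  ro:2  ex:6  wr:7
I2  is:2  ro:8  ex:10  wr:11  — RAW R2: wait I1 write@7
I3  is:12  ro:13  ex:15  wr:16  — struct: ADD busy until I2 writes@11
I4  is:17  ro:18  ex:20  wr:21  — struct: ADD busy until I3 writes@16
I5  is:18  ro:19  ex:27  wr:28
I6  is:19  ro:20  ex:21  wr:22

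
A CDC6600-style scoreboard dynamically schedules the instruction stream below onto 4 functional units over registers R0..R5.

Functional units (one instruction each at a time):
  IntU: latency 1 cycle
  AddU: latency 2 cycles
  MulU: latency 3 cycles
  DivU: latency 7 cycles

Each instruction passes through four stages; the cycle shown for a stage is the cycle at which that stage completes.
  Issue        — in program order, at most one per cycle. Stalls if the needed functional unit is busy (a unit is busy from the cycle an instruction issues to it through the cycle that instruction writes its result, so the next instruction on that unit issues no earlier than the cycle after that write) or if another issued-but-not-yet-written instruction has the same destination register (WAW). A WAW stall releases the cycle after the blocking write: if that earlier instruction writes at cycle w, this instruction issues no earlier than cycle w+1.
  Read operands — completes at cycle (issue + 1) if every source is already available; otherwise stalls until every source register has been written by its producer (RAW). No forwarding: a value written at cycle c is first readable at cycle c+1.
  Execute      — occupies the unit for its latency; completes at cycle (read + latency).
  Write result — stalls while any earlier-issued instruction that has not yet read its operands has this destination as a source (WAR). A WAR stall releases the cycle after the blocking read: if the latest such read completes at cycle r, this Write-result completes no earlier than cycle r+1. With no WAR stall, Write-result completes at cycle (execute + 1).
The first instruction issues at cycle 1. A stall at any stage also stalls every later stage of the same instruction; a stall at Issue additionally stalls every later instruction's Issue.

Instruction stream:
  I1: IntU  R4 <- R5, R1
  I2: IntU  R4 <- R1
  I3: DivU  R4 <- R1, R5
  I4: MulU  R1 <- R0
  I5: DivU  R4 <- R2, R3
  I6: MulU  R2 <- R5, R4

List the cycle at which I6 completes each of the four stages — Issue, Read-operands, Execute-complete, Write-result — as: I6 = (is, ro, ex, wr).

I1: IS=1 RO=2 EX=3 WR=4
I2: IS=5 RO=6 EX=7 WR=8  [struct: IntU busy until I1 writes@4]
I3: IS=9 RO=10 EX=17 WR=18  [WAW R4: wait I2 write@8]
I4: IS=10 RO=11 EX=14 WR=15
I5: IS=19 RO=20 EX=27 WR=28  [struct: DivU busy until I3 writes@18]
I6: IS=20 RO=29 EX=32 WR=33  [RAW R4: wait I5 write@28]

I6 = (20, 29, 32, 33)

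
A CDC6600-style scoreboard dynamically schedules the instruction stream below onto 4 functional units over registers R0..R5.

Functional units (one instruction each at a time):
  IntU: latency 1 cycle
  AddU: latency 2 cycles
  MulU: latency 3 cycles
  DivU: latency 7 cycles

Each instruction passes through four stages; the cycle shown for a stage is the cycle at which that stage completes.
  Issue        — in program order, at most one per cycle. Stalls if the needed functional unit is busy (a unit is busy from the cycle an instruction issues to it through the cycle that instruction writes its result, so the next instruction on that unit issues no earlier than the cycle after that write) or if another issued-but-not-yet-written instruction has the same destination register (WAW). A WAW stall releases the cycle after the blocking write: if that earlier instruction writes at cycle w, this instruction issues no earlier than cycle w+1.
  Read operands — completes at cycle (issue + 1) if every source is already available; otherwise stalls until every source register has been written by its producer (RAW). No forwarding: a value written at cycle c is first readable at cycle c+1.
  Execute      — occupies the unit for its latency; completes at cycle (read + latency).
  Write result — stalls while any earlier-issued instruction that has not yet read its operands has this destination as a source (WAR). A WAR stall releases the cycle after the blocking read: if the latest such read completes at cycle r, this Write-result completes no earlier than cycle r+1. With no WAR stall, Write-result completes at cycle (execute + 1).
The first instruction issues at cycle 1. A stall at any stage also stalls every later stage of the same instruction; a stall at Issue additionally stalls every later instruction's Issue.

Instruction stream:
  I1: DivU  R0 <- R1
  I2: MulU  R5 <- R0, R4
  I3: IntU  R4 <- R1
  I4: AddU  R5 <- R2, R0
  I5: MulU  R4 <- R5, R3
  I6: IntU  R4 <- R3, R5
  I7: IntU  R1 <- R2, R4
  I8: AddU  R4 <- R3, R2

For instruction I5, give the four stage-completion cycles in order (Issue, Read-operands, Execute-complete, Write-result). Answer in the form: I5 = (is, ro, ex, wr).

I5 = (17, 21, 24, 25)

t=1  I1 issues→DivU
t=2  I1 reads | I2 issues→MulU
t=3  I3 issues→IntU
t=4  I3 reads
t=5  I3 exec-done
t=9  I1 exec-done
t=10  I1 writes R0
t=11  I2 reads
t=12  I3 writes R4
t=14  I2 exec-done
t=15  I2 writes R5
t=16  I4 issues→AddU
t=17  I4 reads | I5 issues→MulU
t=19  I4 exec-done
t=20  I4 writes R5
t=21  I5 reads
t=24  I5 exec-done
t=25  I5 writes R4
t=26  I6 issues→IntU
t=27  I6 reads
t=28  I6 exec-done
t=29  I6 writes R4
t=30  I7 issues→IntU
t=31  I7 reads | I8 issues→AddU
t=32  I7 exec-done | I8 reads
t=33  I7 writes R1
t=34  I8 exec-done
t=35  I8 writes R4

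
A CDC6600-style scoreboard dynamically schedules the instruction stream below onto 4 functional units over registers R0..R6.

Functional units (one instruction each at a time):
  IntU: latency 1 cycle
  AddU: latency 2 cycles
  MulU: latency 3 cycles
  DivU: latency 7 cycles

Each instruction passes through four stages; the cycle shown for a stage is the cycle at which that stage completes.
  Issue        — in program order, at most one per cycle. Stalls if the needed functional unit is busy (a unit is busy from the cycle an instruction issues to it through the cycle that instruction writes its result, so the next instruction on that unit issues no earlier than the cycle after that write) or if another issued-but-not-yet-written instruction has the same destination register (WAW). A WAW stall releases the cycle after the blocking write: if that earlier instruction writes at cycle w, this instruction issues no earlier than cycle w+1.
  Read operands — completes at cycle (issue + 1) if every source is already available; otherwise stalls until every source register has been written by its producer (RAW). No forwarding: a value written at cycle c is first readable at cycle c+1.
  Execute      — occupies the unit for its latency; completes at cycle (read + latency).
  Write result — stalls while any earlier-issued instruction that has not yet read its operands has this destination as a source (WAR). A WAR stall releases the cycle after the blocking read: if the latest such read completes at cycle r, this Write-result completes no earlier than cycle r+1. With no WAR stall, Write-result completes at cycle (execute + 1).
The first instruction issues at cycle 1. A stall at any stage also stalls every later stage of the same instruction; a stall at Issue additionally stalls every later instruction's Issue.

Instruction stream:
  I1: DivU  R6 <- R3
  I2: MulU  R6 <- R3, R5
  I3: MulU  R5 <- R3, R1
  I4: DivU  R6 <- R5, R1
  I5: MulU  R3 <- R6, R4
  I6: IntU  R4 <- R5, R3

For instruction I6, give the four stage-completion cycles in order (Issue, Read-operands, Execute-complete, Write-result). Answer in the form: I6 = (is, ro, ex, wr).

c1: I1 dispatched to DivU
c2: I1 operands ready
c9: I1 complete
c10: R6←I1
c11: I2 dispatched to MulU
c12: I2 operands ready
c15: I2 complete
c16: R6←I2
c17: I3 dispatched to MulU
c18: I3 operands ready · I4 dispatched to DivU
c21: I3 complete
c22: R5←I3
c23: I4 operands ready · I5 dispatched to MulU
c24: I6 dispatched to IntU
c30: I4 complete
c31: R6←I4
c32: I5 operands ready
c35: I5 complete
c36: R3←I5
c37: I6 operands ready
c38: I6 complete
c39: R4←I6

I6 = (24, 37, 38, 39)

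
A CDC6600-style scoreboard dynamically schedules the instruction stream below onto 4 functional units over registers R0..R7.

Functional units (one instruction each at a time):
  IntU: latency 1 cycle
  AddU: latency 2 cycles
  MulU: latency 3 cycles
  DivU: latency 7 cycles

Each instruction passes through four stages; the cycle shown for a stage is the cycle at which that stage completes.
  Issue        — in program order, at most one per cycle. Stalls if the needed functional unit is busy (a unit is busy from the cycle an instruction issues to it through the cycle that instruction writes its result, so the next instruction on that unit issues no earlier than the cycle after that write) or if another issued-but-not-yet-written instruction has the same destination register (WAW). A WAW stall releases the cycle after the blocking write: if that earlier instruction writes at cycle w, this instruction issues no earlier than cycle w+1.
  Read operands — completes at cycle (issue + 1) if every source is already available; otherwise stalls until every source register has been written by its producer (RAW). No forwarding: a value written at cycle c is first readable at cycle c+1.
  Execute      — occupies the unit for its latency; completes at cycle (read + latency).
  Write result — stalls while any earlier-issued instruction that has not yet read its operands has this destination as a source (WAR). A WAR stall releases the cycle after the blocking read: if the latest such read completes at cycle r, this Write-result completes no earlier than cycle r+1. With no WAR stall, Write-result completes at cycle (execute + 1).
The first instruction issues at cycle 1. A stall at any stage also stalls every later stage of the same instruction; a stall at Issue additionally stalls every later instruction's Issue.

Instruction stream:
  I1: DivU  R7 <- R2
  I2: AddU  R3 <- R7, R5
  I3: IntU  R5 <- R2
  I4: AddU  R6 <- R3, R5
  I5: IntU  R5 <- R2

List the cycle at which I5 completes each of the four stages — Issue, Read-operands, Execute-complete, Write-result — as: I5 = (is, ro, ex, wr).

I5 = (16, 17, 18, 19)

I1: IS=1 RO=2 EX=9 WR=10
I2: IS=2 RO=11 EX=13 WR=14  [RAW R7: wait I1 write@10]
I3: IS=3 RO=4 EX=5 WR=12  [WAR R5: wait I2 read@11]
I4: IS=15 RO=16 EX=18 WR=19  [struct: AddU busy until I2 writes@14]
I5: IS=16 RO=17 EX=18 WR=19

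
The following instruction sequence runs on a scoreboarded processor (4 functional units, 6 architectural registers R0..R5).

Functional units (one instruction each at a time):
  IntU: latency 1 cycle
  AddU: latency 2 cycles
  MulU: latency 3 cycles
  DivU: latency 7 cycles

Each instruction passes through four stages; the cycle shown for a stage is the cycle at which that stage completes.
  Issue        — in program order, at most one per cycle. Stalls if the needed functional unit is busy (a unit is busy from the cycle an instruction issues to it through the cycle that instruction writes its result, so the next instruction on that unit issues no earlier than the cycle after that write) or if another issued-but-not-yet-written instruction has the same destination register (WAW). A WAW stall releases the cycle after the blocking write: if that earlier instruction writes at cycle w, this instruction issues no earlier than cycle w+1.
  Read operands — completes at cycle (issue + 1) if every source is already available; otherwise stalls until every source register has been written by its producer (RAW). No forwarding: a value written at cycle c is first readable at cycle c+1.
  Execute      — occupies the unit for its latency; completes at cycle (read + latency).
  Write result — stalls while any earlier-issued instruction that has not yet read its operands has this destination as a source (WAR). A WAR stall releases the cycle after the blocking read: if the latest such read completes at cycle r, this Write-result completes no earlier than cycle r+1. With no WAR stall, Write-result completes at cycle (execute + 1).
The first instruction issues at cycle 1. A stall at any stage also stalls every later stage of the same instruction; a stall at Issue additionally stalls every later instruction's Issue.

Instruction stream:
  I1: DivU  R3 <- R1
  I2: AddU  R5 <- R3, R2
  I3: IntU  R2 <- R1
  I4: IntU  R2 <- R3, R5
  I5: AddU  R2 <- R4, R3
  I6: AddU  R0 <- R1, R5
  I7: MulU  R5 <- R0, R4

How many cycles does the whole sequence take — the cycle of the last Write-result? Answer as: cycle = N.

1) issue 1, read 2, done 9, write 10
2) issue 2, read 11, done 13, write 14  <RAW R3: wait I1 write@10>
3) issue 3, read 4, done 5, write 12  <WAR R2: wait I2 read@11>
4) issue 13, read 15, done 16, write 17  <struct: IntU busy until I3 writes@12 / RAW R5: wait I2 write@14>
5) issue 18, read 19, done 21, write 22  <WAW R2: wait I4 write@17>
6) issue 23, read 24, done 26, write 27  <struct: AddU busy until I5 writes@22>
7) issue 24, read 28, done 31, write 32  <RAW R0: wait I6 write@27>

cycle = 32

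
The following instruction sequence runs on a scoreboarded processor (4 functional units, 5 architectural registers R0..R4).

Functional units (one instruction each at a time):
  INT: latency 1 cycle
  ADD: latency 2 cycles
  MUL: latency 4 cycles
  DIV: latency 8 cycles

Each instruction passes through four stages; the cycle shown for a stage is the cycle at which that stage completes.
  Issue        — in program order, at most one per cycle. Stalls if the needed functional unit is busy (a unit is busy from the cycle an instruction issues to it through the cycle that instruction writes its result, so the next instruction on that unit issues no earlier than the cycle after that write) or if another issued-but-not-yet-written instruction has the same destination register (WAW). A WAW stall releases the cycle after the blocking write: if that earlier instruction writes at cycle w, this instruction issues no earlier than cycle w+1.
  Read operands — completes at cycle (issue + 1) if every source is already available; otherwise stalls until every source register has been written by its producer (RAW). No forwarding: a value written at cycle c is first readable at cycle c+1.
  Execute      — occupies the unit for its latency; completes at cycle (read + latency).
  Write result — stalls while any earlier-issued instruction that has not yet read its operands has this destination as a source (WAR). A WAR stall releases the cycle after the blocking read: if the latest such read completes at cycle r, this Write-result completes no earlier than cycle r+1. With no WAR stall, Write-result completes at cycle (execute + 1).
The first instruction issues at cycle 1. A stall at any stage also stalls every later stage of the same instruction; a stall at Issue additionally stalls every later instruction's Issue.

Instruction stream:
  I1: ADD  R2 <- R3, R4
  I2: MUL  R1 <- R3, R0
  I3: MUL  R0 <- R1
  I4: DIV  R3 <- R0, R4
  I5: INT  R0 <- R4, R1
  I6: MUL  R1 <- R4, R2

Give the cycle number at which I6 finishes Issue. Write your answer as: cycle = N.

cycle = 17

[1] issue I1 (ADD)
[2] I1 read-ops, issue I2 (MUL)
[3] I2 read-ops
[4] I1 finished on ADD
[5] I1→R2
[7] I2 finished on MUL
[8] I2→R1
[9] issue I3 (MUL)
[10] I3 read-ops, issue I4 (DIV)
[14] I3 finished on MUL
[15] I3→R0
[16] I4 read-ops, issue I5 (INT)
[17] I5 read-ops, issue I6 (MUL)
[18] I5 finished on INT, I6 read-ops
[19] I5→R0
[22] I6 finished on MUL
[23] I6→R1
[24] I4 finished on DIV
[25] I4→R3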